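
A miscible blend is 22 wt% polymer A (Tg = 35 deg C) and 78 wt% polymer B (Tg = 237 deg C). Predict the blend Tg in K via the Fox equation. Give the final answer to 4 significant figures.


1/Tg = w1/Tg1 + w2/Tg2 (in Kelvin)
Tg1 = 308.15 K, Tg2 = 510.15 K
1/Tg = 0.22/308.15 + 0.78/510.15
Tg = 445.9 K


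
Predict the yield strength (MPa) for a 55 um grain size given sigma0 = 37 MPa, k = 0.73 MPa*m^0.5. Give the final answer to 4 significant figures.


sigma_y = sigma0 + k / sqrt(d)
d = 55 um = 5.5e-05 m
sigma_y = 37 + 0.73 / sqrt(5.5e-05)
sigma_y = 135.4 MPa


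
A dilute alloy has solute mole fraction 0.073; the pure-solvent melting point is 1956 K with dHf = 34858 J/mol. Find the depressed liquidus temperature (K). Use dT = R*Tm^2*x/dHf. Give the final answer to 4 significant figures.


dT = R*Tm^2*x / dHf
dT = 8.314 * 1956^2 * 0.073 / 34858
dT = 66.6144 K
T_new = 1956 - 66.6144 = 1889 K


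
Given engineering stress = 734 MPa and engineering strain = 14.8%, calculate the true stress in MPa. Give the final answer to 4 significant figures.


sigma_true = sigma_eng * (1 + epsilon_eng)
sigma_true = 734 * (1 + 0.148)
sigma_true = 842.6 MPa


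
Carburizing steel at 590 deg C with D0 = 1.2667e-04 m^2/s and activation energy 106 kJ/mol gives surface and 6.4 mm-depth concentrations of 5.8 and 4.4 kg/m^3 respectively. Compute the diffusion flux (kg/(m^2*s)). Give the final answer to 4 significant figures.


Step 1: D = D0 * exp(-Qd/(R*T))
T = 590 + 273.15 = 863.15 K
D = 1.2667e-04 * exp(-106e3 / (8.314 * 863.15)) = 4.87208e-11 m^2/s
Step 2: J = D * (C1 - C2) / dx
J = 4.87208e-11 * (5.8 - 4.4) / 6.4e-03
J = 1.066e-08 kg/(m^2*s)


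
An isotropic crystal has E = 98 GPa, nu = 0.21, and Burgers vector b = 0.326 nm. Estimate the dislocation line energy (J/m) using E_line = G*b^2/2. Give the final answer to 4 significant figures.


Step 1: G = E / (2*(1+nu))
G = 98 / (2*(1+0.21)) = 40.4959 GPa = 4.04959e+10 Pa
Step 2: E_line = G*b^2/2
b = 0.326 nm = 3.26e-10 m
E_line = 0.5 * 4.04959e+10 * (3.26e-10)^2 = 2.152e-09 J/m


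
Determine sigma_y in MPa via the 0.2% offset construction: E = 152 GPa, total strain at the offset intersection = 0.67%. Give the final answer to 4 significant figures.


Offset strain = 0.002
Elastic strain at yield = total_strain - offset = 6.7e-03 - 0.002 = 4.7e-03
sigma_y = E * elastic_strain = 152000 * 4.7e-03
sigma_y = 714.4 MPa


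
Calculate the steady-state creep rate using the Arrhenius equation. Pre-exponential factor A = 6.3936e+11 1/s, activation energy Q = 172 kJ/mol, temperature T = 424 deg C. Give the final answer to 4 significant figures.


rate = A * exp(-Q / (R*T))
T = 424 + 273.15 = 697.15 K
rate = 6.3936e+11 * exp(-172e3 / (8.314 * 697.15))
rate = 0.0828 1/s


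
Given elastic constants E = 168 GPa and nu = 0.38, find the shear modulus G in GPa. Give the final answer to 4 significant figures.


G = E / (2*(1+nu))
G = 168 / (2*(1+0.38))
G = 60.87 GPa


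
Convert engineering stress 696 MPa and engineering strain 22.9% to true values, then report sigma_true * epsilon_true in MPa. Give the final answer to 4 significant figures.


sigma_true = sigma_eng * (1 + epsilon_eng)
sigma_true = 696 * (1 + 0.229) = 855.384 MPa
epsilon_true = ln(1 + epsilon_eng)
epsilon_true = ln(1 + 0.229) = 0.206201
sigma_true * epsilon_true = 855.384 * 0.206201 = 176.4 MPa


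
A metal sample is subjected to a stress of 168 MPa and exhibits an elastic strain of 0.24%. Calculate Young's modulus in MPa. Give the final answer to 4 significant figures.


E = sigma / epsilon
epsilon = 0.24% = 2.4e-03
E = 168 / 2.4e-03
E = 70000 MPa


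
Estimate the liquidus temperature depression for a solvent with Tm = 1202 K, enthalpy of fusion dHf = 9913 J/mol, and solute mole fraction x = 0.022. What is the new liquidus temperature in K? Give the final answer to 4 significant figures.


dT = R*Tm^2*x / dHf
dT = 8.314 * 1202^2 * 0.022 / 9913
dT = 26.6586 K
T_new = 1202 - 26.6586 = 1175 K


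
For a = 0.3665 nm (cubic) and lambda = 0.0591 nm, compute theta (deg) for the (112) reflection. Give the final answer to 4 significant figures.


d = a / sqrt(h^2+k^2+l^2)
d = 0.3665 / sqrt(6) = 0.149623 nm
lambda = 2*d*sin(theta)  =>  sin(theta) = lambda / (2*d)
sin(theta) = 0.0591 / (2 * 0.149623) = 0.197496
theta = 11.39 deg


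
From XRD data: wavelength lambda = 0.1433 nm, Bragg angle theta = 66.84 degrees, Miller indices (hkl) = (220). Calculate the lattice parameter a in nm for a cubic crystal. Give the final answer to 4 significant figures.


d = lambda / (2*sin(theta))
d = 0.1433 / (2*sin(66.84 deg))
d = 0.0779304 nm
a = d * sqrt(h^2+k^2+l^2) = 0.0779304 * sqrt(8)
a = 0.2204 nm


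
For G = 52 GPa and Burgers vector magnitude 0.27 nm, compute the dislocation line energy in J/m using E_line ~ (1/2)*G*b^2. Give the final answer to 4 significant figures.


E = G*b^2/2
b = 0.27 nm = 2.7e-10 m
G = 52 GPa = 5.2e+10 Pa
E = 0.5 * 5.2e+10 * (2.7e-10)^2
E = 1.895e-09 J/m


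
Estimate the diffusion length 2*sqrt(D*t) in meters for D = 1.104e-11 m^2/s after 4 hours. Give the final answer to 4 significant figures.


t = 4 hr = 14400 s
Diffusion length = 2*sqrt(D*t)
= 2*sqrt(1.104e-11 * 14400)
= 7.974e-04 m


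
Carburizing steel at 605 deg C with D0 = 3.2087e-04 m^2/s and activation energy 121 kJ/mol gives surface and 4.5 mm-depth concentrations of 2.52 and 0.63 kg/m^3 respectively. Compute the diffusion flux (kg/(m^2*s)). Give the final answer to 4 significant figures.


Step 1: D = D0 * exp(-Qd/(R*T))
T = 605 + 273.15 = 878.15 K
D = 3.2087e-04 * exp(-121e3 / (8.314 * 878.15)) = 2.03552e-11 m^2/s
Step 2: J = D * (C1 - C2) / dx
J = 2.03552e-11 * (2.52 - 0.63) / 4.5e-03
J = 8.549e-09 kg/(m^2*s)


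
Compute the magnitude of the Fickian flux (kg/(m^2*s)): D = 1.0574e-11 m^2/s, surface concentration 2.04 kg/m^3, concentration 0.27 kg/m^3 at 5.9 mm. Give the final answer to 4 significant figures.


J = -D * (dC/dx) = D * (C1 - C2) / dx
J = 1.0574e-11 * (2.04 - 0.27) / 5.9e-03
J = 3.172e-09 kg/(m^2*s)


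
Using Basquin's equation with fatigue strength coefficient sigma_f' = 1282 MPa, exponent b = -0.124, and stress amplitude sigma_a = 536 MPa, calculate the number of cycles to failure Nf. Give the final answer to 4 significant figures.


sigma_a = sigma_f' * (2*Nf)^b
2*Nf = (sigma_a / sigma_f')^(1/b)
2*Nf = (536 / 1282)^(1/-0.124)
2*Nf = 1132.97
Nf = 566.5 cycles


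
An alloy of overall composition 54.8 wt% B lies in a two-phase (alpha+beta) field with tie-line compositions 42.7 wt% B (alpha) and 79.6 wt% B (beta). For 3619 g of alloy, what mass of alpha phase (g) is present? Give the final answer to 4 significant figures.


f_alpha = (C_beta - C0) / (C_beta - C_alpha)
f_alpha = (79.6 - 54.8) / (79.6 - 42.7) = 0.672087
m_alpha = f_alpha * m_total = 0.672087 * 3619 = 2432 g


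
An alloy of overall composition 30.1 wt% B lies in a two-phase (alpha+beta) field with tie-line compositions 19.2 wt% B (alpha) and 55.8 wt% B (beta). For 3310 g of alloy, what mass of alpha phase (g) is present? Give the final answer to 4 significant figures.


f_alpha = (C_beta - C0) / (C_beta - C_alpha)
f_alpha = (55.8 - 30.1) / (55.8 - 19.2) = 0.702186
m_alpha = f_alpha * m_total = 0.702186 * 3310 = 2324 g


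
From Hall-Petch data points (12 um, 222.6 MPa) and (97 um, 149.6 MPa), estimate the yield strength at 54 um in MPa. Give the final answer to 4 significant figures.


sigma_y = sigma0 + k / sqrt(d)
1/sqrt(d1) = 1/sqrt(1.2e-05) = 288.675;  1/sqrt(d2) = 101.535
k = (sigma1 - sigma2) / (1/sqrt(d1) - 1/sqrt(d2)) = (222.6 - 149.6) / (288.675 - 101.535) = 0.390081 MPa*m^0.5
sigma0 = sigma1 - k/sqrt(d1) = 222.6 - 0.390081*288.675 = 109.993 MPa
sigma_y(d3) = 109.993 + 0.390081 / sqrt(5.4e-05) = 163.1 MPa


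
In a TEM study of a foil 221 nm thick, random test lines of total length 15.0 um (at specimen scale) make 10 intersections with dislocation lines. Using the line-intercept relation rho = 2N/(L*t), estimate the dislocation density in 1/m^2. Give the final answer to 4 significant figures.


rho = 2N / (L * t)
L = 15.0 um = 1.5e-05 m, t = 221 nm = 2.21e-07 m
rho = 2 * 10 / (1.5e-05 * 2.21e-07)
rho = 6.033e+12 1/m^2


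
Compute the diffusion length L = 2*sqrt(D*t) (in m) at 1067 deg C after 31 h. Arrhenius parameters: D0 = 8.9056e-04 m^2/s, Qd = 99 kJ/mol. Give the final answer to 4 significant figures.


Step 1: D = D0 * exp(-Qd/(R*T))
T = 1340.15 K
D = 8.9056e-04 * exp(-99e3 / (8.314 * 1340.15)) = 1.23262e-07 m^2/s
Step 2: L = 2*sqrt(D*t)
t = 31 h = 111600 s
L = 2*sqrt(1.23262e-07 * 111600) = 0.2346 m


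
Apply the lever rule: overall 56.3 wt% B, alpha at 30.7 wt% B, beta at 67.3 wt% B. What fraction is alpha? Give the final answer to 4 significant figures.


f_alpha = (C_beta - C0) / (C_beta - C_alpha)
f_alpha = (67.3 - 56.3) / (67.3 - 30.7)
f_alpha = 0.3005


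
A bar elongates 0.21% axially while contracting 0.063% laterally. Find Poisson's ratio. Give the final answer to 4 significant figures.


nu = -epsilon_lat / epsilon_axial
Lateral strain is contraction (negative), so using magnitudes:
nu = 0.063 / 0.21
nu = 0.3


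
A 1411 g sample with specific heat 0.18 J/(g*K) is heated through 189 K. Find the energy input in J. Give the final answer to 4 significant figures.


Q = m * cp * dT
Q = 1411 * 0.18 * 189
Q = 48000 J


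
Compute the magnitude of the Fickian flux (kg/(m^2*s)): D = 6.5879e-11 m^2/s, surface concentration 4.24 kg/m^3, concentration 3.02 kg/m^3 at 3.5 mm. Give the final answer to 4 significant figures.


J = -D * (dC/dx) = D * (C1 - C2) / dx
J = 6.5879e-11 * (4.24 - 3.02) / 3.5e-03
J = 2.296e-08 kg/(m^2*s)


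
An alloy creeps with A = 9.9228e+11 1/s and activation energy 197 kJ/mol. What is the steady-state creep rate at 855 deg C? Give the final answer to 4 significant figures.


rate = A * exp(-Q / (R*T))
T = 855 + 273.15 = 1128.15 K
rate = 9.9228e+11 * exp(-197e3 / (8.314 * 1128.15))
rate = 749.9 1/s


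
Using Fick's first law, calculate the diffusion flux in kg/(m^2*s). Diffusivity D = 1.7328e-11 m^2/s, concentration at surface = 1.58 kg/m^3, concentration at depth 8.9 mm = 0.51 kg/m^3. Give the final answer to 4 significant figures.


J = -D * (dC/dx) = D * (C1 - C2) / dx
J = 1.7328e-11 * (1.58 - 0.51) / 8.9e-03
J = 2.083e-09 kg/(m^2*s)


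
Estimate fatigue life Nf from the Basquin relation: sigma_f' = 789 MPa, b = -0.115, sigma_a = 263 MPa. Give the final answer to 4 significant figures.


sigma_a = sigma_f' * (2*Nf)^b
2*Nf = (sigma_a / sigma_f')^(1/b)
2*Nf = (263 / 789)^(1/-0.115)
2*Nf = 14089
Nf = 7045 cycles


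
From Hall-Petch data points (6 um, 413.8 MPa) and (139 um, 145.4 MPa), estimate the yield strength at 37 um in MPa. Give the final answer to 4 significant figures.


sigma_y = sigma0 + k / sqrt(d)
1/sqrt(d1) = 1/sqrt(6e-06) = 408.248;  1/sqrt(d2) = 84.8189
k = (sigma1 - sigma2) / (1/sqrt(d1) - 1/sqrt(d2)) = (413.8 - 145.4) / (408.248 - 84.8189) = 0.829857 MPa*m^0.5
sigma0 = sigma1 - k/sqrt(d1) = 413.8 - 0.829857*408.248 = 75.0125 MPa
sigma_y(d3) = 75.0125 + 0.829857 / sqrt(3.7e-05) = 211.4 MPa


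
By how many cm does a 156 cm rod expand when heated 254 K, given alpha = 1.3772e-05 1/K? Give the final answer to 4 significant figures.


dL = L0 * alpha * dT
dL = 156 * 1.3772e-05 * 254
dL = 0.5457 cm


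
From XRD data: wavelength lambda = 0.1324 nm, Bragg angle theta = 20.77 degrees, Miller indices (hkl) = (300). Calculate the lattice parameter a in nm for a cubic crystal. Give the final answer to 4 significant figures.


d = lambda / (2*sin(theta))
d = 0.1324 / (2*sin(20.77 deg))
d = 0.18668 nm
a = d * sqrt(h^2+k^2+l^2) = 0.18668 * sqrt(9)
a = 0.56 nm


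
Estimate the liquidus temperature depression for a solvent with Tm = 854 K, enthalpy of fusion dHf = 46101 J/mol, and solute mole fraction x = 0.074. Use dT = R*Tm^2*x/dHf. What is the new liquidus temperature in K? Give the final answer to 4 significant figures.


dT = R*Tm^2*x / dHf
dT = 8.314 * 854^2 * 0.074 / 46101
dT = 9.73301 K
T_new = 854 - 9.73301 = 844.3 K


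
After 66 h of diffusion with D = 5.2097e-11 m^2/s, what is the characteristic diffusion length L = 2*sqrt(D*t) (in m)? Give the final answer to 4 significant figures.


t = 66 hr = 237600 s
Diffusion length = 2*sqrt(D*t)
= 2*sqrt(5.2097e-11 * 237600)
= 7.037e-03 m


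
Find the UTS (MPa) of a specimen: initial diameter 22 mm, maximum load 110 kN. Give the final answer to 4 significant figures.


A0 = pi*(d/2)^2 = pi*(22/2)^2 = 380.133 mm^2
UTS = F_max / A0 = 110*1000 / 380.133
UTS = 289.4 MPa


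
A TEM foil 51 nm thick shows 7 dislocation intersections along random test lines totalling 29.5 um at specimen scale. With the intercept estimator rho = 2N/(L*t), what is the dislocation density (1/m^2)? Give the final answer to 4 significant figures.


rho = 2N / (L * t)
L = 29.5 um = 2.95e-05 m, t = 51 nm = 5.1e-08 m
rho = 2 * 7 / (2.95e-05 * 5.1e-08)
rho = 9.305e+12 1/m^2


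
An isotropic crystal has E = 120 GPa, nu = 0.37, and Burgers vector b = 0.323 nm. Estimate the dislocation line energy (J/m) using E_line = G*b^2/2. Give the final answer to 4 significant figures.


Step 1: G = E / (2*(1+nu))
G = 120 / (2*(1+0.37)) = 43.7956 GPa = 4.37956e+10 Pa
Step 2: E_line = G*b^2/2
b = 0.323 nm = 3.23e-10 m
E_line = 0.5 * 4.37956e+10 * (3.23e-10)^2 = 2.285e-09 J/m


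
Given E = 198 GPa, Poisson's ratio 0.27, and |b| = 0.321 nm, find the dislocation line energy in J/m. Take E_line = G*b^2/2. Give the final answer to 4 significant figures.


Step 1: G = E / (2*(1+nu))
G = 198 / (2*(1+0.27)) = 77.9528 GPa = 7.79528e+10 Pa
Step 2: E_line = G*b^2/2
b = 0.321 nm = 3.21e-10 m
E_line = 0.5 * 7.79528e+10 * (3.21e-10)^2 = 4.016e-09 J/m


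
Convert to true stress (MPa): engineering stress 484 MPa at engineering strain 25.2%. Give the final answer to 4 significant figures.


sigma_true = sigma_eng * (1 + epsilon_eng)
sigma_true = 484 * (1 + 0.252)
sigma_true = 606 MPa


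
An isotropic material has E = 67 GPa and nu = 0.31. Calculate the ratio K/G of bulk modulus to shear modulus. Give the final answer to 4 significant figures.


G = E / (2*(1+nu))
G = 67 / (2*(1+0.31)) = 25.5725 GPa
K = E / (3*(1-2*nu))
K = 67 / (3*(1-2*0.31)) = 58.7719 GPa
K/G = 58.7719 / 25.5725 = 2.298


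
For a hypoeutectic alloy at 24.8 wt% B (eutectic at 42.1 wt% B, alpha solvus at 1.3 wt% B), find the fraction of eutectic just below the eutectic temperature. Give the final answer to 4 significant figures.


f_primary = (C_e - C0) / (C_e - C_alpha_max)
f_primary = (42.1 - 24.8) / (42.1 - 1.3)
f_primary = 0.42402
f_eutectic = 1 - 0.42402 = 0.576


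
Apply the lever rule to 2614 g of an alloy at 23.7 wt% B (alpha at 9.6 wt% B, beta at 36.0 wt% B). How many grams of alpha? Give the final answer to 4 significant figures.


f_alpha = (C_beta - C0) / (C_beta - C_alpha)
f_alpha = (36.0 - 23.7) / (36.0 - 9.6) = 0.465909
m_alpha = f_alpha * m_total = 0.465909 * 2614 = 1218 g


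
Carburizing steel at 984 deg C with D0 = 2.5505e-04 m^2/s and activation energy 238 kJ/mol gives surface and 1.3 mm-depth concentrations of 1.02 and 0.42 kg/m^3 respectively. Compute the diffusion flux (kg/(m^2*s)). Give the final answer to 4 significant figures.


Step 1: D = D0 * exp(-Qd/(R*T))
T = 984 + 273.15 = 1257.15 K
D = 2.5505e-04 * exp(-238e3 / (8.314 * 1257.15)) = 3.29122e-14 m^2/s
Step 2: J = D * (C1 - C2) / dx
J = 3.29122e-14 * (1.02 - 0.42) / 1.3e-03
J = 1.519e-11 kg/(m^2*s)


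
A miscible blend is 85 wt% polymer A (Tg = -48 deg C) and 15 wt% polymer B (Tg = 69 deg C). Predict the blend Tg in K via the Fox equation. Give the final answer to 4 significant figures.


1/Tg = w1/Tg1 + w2/Tg2 (in Kelvin)
Tg1 = 225.15 K, Tg2 = 342.15 K
1/Tg = 0.85/225.15 + 0.15/342.15
Tg = 237.3 K


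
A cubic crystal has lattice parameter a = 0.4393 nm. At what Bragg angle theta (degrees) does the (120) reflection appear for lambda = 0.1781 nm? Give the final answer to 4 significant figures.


d = a / sqrt(h^2+k^2+l^2)
d = 0.4393 / sqrt(5) = 0.196461 nm
lambda = 2*d*sin(theta)  =>  sin(theta) = lambda / (2*d)
sin(theta) = 0.1781 / (2 * 0.196461) = 0.453271
theta = 26.95 deg


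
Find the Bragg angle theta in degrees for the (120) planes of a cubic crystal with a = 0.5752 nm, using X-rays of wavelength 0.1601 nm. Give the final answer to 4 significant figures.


d = a / sqrt(h^2+k^2+l^2)
d = 0.5752 / sqrt(5) = 0.257237 nm
lambda = 2*d*sin(theta)  =>  sin(theta) = lambda / (2*d)
sin(theta) = 0.1601 / (2 * 0.257237) = 0.311191
theta = 18.13 deg


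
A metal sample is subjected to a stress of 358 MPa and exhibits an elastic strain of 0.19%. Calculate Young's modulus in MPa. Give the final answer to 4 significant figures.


E = sigma / epsilon
epsilon = 0.19% = 1.9e-03
E = 358 / 1.9e-03
E = 188400 MPa


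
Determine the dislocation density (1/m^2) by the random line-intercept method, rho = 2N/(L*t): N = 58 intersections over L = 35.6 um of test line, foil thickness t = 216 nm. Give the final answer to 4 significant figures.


rho = 2N / (L * t)
L = 35.6 um = 3.56e-05 m, t = 216 nm = 2.16e-07 m
rho = 2 * 58 / (3.56e-05 * 2.16e-07)
rho = 1.509e+13 1/m^2


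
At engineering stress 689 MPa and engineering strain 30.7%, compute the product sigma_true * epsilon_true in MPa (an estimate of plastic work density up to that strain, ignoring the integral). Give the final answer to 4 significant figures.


sigma_true = sigma_eng * (1 + epsilon_eng)
sigma_true = 689 * (1 + 0.307) = 900.523 MPa
epsilon_true = ln(1 + epsilon_eng)
epsilon_true = ln(1 + 0.307) = 0.267734
sigma_true * epsilon_true = 900.523 * 0.267734 = 241.1 MPa


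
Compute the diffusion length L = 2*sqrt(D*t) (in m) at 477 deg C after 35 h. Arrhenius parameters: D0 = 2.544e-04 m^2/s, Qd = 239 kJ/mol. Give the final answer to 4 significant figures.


Step 1: D = D0 * exp(-Qd/(R*T))
T = 750.15 K
D = 2.544e-04 * exp(-239e3 / (8.314 * 750.15)) = 5.7917e-21 m^2/s
Step 2: L = 2*sqrt(D*t)
t = 35 h = 126000 s
L = 2*sqrt(5.7917e-21 * 126000) = 5.403e-08 m


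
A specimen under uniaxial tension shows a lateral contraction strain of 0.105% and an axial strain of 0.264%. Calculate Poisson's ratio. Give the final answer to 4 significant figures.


nu = -epsilon_lat / epsilon_axial
Lateral strain is contraction (negative), so using magnitudes:
nu = 0.105 / 0.264
nu = 0.3977


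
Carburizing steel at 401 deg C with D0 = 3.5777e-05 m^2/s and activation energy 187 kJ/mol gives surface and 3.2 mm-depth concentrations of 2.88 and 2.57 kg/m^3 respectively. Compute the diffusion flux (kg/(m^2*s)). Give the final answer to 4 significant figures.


Step 1: D = D0 * exp(-Qd/(R*T))
T = 401 + 273.15 = 674.15 K
D = 3.5777e-05 * exp(-187e3 / (8.314 * 674.15)) = 1.15852e-19 m^2/s
Step 2: J = D * (C1 - C2) / dx
J = 1.15852e-19 * (2.88 - 2.57) / 3.2e-03
J = 1.122e-17 kg/(m^2*s)


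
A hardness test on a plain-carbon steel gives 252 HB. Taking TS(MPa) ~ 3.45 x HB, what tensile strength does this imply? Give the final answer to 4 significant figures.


TS (MPa) = 3.45 * HB
TS = 3.45 * 252
TS = 869.4 MPa


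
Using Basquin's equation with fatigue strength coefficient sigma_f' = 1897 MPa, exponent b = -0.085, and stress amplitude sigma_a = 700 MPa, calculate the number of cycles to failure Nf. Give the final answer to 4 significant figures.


sigma_a = sigma_f' * (2*Nf)^b
2*Nf = (sigma_a / sigma_f')^(1/b)
2*Nf = (700 / 1897)^(1/-0.085)
2*Nf = 124096
Nf = 62050 cycles


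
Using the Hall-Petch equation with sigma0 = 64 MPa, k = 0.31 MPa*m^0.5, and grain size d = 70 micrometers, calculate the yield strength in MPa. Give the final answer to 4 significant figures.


sigma_y = sigma0 + k / sqrt(d)
d = 70 um = 7e-05 m
sigma_y = 64 + 0.31 / sqrt(7e-05)
sigma_y = 101.1 MPa


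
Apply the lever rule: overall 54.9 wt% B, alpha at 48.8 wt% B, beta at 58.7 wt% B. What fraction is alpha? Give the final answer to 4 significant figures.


f_alpha = (C_beta - C0) / (C_beta - C_alpha)
f_alpha = (58.7 - 54.9) / (58.7 - 48.8)
f_alpha = 0.3838


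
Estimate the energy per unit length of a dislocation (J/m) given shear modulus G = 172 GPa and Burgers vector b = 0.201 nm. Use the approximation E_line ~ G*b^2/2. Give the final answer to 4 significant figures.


E = G*b^2/2
b = 0.201 nm = 2.01e-10 m
G = 172 GPa = 1.72e+11 Pa
E = 0.5 * 1.72e+11 * (2.01e-10)^2
E = 3.474e-09 J/m


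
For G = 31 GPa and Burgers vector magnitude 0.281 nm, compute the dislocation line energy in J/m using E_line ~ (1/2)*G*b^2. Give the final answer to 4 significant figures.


E = G*b^2/2
b = 0.281 nm = 2.81e-10 m
G = 31 GPa = 3.1e+10 Pa
E = 0.5 * 3.1e+10 * (2.81e-10)^2
E = 1.224e-09 J/m


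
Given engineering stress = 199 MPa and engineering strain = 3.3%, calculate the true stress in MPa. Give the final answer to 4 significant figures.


sigma_true = sigma_eng * (1 + epsilon_eng)
sigma_true = 199 * (1 + 0.033)
sigma_true = 205.6 MPa


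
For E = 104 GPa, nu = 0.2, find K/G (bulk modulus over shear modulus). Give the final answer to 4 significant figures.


G = E / (2*(1+nu))
G = 104 / (2*(1+0.2)) = 43.3333 GPa
K = E / (3*(1-2*nu))
K = 104 / (3*(1-2*0.2)) = 57.7778 GPa
K/G = 57.7778 / 43.3333 = 1.333


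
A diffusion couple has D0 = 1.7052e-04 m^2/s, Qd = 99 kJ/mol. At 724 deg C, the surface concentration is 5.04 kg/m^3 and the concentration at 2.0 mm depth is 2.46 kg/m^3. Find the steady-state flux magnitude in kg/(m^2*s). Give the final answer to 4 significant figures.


Step 1: D = D0 * exp(-Qd/(R*T))
T = 724 + 273.15 = 997.15 K
D = 1.7052e-04 * exp(-99e3 / (8.314 * 997.15)) = 1.11065e-09 m^2/s
Step 2: J = D * (C1 - C2) / dx
J = 1.11065e-09 * (5.04 - 2.46) / 2e-03
J = 1.433e-06 kg/(m^2*s)


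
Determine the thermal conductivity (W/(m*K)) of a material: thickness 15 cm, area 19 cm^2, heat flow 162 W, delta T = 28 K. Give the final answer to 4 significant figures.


k = Q*L / (A*dT)
L = 0.15 m, A = 1.9e-03 m^2
k = 162 * 0.15 / (1.9e-03 * 28)
k = 456.8 W/(m*K)


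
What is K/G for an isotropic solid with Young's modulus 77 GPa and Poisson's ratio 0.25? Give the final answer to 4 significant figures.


G = E / (2*(1+nu))
G = 77 / (2*(1+0.25)) = 30.8 GPa
K = E / (3*(1-2*nu))
K = 77 / (3*(1-2*0.25)) = 51.3333 GPa
K/G = 51.3333 / 30.8 = 1.667


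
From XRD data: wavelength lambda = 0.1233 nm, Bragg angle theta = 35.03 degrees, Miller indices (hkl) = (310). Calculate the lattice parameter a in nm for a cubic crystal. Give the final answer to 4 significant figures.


d = lambda / (2*sin(theta))
d = 0.1233 / (2*sin(35.03 deg))
d = 0.107403 nm
a = d * sqrt(h^2+k^2+l^2) = 0.107403 * sqrt(10)
a = 0.3396 nm


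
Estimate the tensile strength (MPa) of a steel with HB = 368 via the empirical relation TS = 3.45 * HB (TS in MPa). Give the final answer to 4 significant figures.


TS (MPa) = 3.45 * HB
TS = 3.45 * 368
TS = 1270 MPa


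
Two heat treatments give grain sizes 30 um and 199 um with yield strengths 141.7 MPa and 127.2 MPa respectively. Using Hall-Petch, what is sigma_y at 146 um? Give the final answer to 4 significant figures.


sigma_y = sigma0 + k / sqrt(d)
1/sqrt(d1) = 1/sqrt(3e-05) = 182.574;  1/sqrt(d2) = 70.8881
k = (sigma1 - sigma2) / (1/sqrt(d1) - 1/sqrt(d2)) = (141.7 - 127.2) / (182.574 - 70.8881) = 0.129828 MPa*m^0.5
sigma0 = sigma1 - k/sqrt(d1) = 141.7 - 0.129828*182.574 = 117.997 MPa
sigma_y(d3) = 117.997 + 0.129828 / sqrt(1.46e-04) = 128.7 MPa


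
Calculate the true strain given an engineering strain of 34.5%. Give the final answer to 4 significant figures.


epsilon_true = ln(1 + epsilon_eng)
epsilon_true = ln(1 + 0.345)
epsilon_true = 0.2964


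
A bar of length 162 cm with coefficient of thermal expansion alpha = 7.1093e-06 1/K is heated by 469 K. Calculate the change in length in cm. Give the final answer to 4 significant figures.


dL = L0 * alpha * dT
dL = 162 * 7.1093e-06 * 469
dL = 0.5402 cm


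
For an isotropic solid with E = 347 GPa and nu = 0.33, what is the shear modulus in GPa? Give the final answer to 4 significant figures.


G = E / (2*(1+nu))
G = 347 / (2*(1+0.33))
G = 130.5 GPa


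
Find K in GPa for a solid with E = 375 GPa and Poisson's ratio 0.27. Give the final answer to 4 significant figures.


K = E / (3*(1-2*nu))
K = 375 / (3*(1-2*0.27))
K = 271.7 GPa


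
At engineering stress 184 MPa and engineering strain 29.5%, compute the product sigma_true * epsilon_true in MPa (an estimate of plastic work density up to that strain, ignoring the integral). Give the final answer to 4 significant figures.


sigma_true = sigma_eng * (1 + epsilon_eng)
sigma_true = 184 * (1 + 0.295) = 238.28 MPa
epsilon_true = ln(1 + epsilon_eng)
epsilon_true = ln(1 + 0.295) = 0.258511
sigma_true * epsilon_true = 238.28 * 0.258511 = 61.6 MPa


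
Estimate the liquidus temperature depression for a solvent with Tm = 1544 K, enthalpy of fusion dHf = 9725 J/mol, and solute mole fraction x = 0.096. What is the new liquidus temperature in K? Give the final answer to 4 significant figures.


dT = R*Tm^2*x / dHf
dT = 8.314 * 1544^2 * 0.096 / 9725
dT = 195.653 K
T_new = 1544 - 195.653 = 1348 K


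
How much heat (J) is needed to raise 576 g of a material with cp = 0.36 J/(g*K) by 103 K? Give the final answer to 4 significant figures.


Q = m * cp * dT
Q = 576 * 0.36 * 103
Q = 21360 J


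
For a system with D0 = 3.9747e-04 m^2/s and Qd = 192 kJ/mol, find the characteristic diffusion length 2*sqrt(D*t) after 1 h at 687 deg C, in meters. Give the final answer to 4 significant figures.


Step 1: D = D0 * exp(-Qd/(R*T))
T = 960.15 K
D = 3.9747e-04 * exp(-192e3 / (8.314 * 960.15)) = 1.4244e-14 m^2/s
Step 2: L = 2*sqrt(D*t)
t = 1 h = 3600 s
L = 2*sqrt(1.4244e-14 * 3600) = 1.432e-05 m


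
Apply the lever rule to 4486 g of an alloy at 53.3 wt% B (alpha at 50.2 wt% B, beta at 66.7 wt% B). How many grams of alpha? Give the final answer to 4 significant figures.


f_alpha = (C_beta - C0) / (C_beta - C_alpha)
f_alpha = (66.7 - 53.3) / (66.7 - 50.2) = 0.812121
m_alpha = f_alpha * m_total = 0.812121 * 4486 = 3643 g


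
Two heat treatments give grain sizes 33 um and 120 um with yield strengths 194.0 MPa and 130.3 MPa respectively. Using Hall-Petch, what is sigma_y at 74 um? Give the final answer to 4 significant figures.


sigma_y = sigma0 + k / sqrt(d)
1/sqrt(d1) = 1/sqrt(3.3e-05) = 174.078;  1/sqrt(d2) = 91.2871
k = (sigma1 - sigma2) / (1/sqrt(d1) - 1/sqrt(d2)) = (194.0 - 130.3) / (174.078 - 91.2871) = 0.769411 MPa*m^0.5
sigma0 = sigma1 - k/sqrt(d1) = 194.0 - 0.769411*174.078 = 60.0627 MPa
sigma_y(d3) = 60.0627 + 0.769411 / sqrt(7.4e-05) = 149.5 MPa


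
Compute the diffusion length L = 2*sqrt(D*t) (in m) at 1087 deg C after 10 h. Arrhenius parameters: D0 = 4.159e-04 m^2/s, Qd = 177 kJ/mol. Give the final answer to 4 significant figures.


Step 1: D = D0 * exp(-Qd/(R*T))
T = 1360.15 K
D = 4.159e-04 * exp(-177e3 / (8.314 * 1360.15)) = 6.62687e-11 m^2/s
Step 2: L = 2*sqrt(D*t)
t = 10 h = 36000 s
L = 2*sqrt(6.62687e-11 * 36000) = 3.089e-03 m


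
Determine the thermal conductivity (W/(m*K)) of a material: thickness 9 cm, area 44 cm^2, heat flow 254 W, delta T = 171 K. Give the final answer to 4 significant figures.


k = Q*L / (A*dT)
L = 0.09 m, A = 4.4e-03 m^2
k = 254 * 0.09 / (4.4e-03 * 171)
k = 30.38 W/(m*K)


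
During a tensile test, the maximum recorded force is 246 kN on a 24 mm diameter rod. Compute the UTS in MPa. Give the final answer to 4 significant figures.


A0 = pi*(d/2)^2 = pi*(24/2)^2 = 452.389 mm^2
UTS = F_max / A0 = 246*1000 / 452.389
UTS = 543.8 MPa


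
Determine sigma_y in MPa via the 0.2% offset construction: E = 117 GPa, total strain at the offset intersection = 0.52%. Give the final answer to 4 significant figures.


Offset strain = 0.002
Elastic strain at yield = total_strain - offset = 5.2e-03 - 0.002 = 3.2e-03
sigma_y = E * elastic_strain = 117000 * 3.2e-03
sigma_y = 374.4 MPa


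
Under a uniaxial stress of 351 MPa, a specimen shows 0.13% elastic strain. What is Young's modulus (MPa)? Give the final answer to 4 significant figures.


E = sigma / epsilon
epsilon = 0.13% = 1.3e-03
E = 351 / 1.3e-03
E = 270000 MPa


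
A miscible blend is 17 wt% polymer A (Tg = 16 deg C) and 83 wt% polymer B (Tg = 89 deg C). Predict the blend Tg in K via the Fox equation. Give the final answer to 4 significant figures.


1/Tg = w1/Tg1 + w2/Tg2 (in Kelvin)
Tg1 = 289.15 K, Tg2 = 362.15 K
1/Tg = 0.17/289.15 + 0.83/362.15
Tg = 347.2 K


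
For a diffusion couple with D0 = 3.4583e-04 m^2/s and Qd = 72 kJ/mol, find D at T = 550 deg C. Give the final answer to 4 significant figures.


D = D0 * exp(-Qd / (R*T))
T = 823.15 K
D = 3.4583e-04 * exp(-72e3 / (8.314 * 823.15))
D = 9.328e-09 m^2/s


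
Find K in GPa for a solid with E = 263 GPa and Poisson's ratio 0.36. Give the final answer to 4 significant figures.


K = E / (3*(1-2*nu))
K = 263 / (3*(1-2*0.36))
K = 313.1 GPa


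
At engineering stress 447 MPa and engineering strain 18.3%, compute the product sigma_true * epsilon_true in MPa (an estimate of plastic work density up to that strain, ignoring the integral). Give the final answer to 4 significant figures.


sigma_true = sigma_eng * (1 + epsilon_eng)
sigma_true = 447 * (1 + 0.183) = 528.801 MPa
epsilon_true = ln(1 + epsilon_eng)
epsilon_true = ln(1 + 0.183) = 0.168054
sigma_true * epsilon_true = 528.801 * 0.168054 = 88.87 MPa


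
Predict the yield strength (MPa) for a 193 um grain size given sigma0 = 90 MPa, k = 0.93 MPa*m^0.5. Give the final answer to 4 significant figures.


sigma_y = sigma0 + k / sqrt(d)
d = 193 um = 1.93e-04 m
sigma_y = 90 + 0.93 / sqrt(1.93e-04)
sigma_y = 156.9 MPa


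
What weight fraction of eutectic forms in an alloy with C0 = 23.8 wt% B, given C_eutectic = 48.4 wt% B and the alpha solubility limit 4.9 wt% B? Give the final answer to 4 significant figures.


f_primary = (C_e - C0) / (C_e - C_alpha_max)
f_primary = (48.4 - 23.8) / (48.4 - 4.9)
f_primary = 0.565517
f_eutectic = 1 - 0.565517 = 0.4345


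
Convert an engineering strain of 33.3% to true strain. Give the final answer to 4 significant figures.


epsilon_true = ln(1 + epsilon_eng)
epsilon_true = ln(1 + 0.333)
epsilon_true = 0.2874


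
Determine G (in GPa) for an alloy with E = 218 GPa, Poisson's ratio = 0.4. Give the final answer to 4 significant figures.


G = E / (2*(1+nu))
G = 218 / (2*(1+0.4))
G = 77.86 GPa


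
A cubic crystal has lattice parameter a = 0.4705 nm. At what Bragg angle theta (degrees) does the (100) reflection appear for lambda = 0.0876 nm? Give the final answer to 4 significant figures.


d = a / sqrt(h^2+k^2+l^2)
d = 0.4705 / sqrt(1) = 0.4705 nm
lambda = 2*d*sin(theta)  =>  sin(theta) = lambda / (2*d)
sin(theta) = 0.0876 / (2 * 0.4705) = 0.0930925
theta = 5.342 deg


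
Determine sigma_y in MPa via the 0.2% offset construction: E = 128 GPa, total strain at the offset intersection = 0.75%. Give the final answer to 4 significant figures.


Offset strain = 0.002
Elastic strain at yield = total_strain - offset = 7.5e-03 - 0.002 = 5.5e-03
sigma_y = E * elastic_strain = 128000 * 5.5e-03
sigma_y = 704 MPa


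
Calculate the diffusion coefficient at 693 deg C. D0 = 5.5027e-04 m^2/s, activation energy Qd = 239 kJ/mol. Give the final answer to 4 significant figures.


D = D0 * exp(-Qd / (R*T))
T = 966.15 K
D = 5.5027e-04 * exp(-239e3 / (8.314 * 966.15))
D = 6.586e-17 m^2/s


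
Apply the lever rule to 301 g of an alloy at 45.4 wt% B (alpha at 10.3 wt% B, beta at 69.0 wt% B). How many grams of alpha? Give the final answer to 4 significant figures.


f_alpha = (C_beta - C0) / (C_beta - C_alpha)
f_alpha = (69.0 - 45.4) / (69.0 - 10.3) = 0.402044
m_alpha = f_alpha * m_total = 0.402044 * 301 = 121 g


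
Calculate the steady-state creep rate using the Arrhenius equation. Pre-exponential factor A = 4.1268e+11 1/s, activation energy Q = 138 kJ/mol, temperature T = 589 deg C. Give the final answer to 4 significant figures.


rate = A * exp(-Q / (R*T))
T = 589 + 273.15 = 862.15 K
rate = 4.1268e+11 * exp(-138e3 / (8.314 * 862.15))
rate = 1796 1/s


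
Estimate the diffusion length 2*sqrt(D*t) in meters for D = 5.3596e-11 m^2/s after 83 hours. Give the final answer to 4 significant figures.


t = 83 hr = 298800 s
Diffusion length = 2*sqrt(D*t)
= 2*sqrt(5.3596e-11 * 298800)
= 8.004e-03 m


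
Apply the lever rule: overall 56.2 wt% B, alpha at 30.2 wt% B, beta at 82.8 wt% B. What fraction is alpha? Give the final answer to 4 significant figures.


f_alpha = (C_beta - C0) / (C_beta - C_alpha)
f_alpha = (82.8 - 56.2) / (82.8 - 30.2)
f_alpha = 0.5057


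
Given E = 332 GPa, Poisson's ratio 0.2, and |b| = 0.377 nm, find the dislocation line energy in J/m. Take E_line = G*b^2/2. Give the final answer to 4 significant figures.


Step 1: G = E / (2*(1+nu))
G = 332 / (2*(1+0.2)) = 138.333 GPa = 1.38333e+11 Pa
Step 2: E_line = G*b^2/2
b = 0.377 nm = 3.77e-10 m
E_line = 0.5 * 1.38333e+11 * (3.77e-10)^2 = 9.831e-09 J/m


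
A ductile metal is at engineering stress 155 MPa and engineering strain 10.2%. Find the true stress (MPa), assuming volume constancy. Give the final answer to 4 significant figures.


sigma_true = sigma_eng * (1 + epsilon_eng)
sigma_true = 155 * (1 + 0.102)
sigma_true = 170.8 MPa


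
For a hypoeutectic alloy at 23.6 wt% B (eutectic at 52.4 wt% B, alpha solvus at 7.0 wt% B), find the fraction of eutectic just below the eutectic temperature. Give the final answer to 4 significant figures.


f_primary = (C_e - C0) / (C_e - C_alpha_max)
f_primary = (52.4 - 23.6) / (52.4 - 7.0)
f_primary = 0.634361
f_eutectic = 1 - 0.634361 = 0.3656


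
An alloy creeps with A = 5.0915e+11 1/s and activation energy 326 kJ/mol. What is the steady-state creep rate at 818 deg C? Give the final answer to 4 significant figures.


rate = A * exp(-Q / (R*T))
T = 818 + 273.15 = 1091.15 K
rate = 5.0915e+11 * exp(-326e3 / (8.314 * 1091.15))
rate = 1.26e-04 1/s


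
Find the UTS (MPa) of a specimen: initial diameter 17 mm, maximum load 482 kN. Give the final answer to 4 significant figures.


A0 = pi*(d/2)^2 = pi*(17/2)^2 = 226.98 mm^2
UTS = F_max / A0 = 482*1000 / 226.98
UTS = 2124 MPa


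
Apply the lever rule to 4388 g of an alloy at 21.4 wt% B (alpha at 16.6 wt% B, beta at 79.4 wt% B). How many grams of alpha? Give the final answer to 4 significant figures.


f_alpha = (C_beta - C0) / (C_beta - C_alpha)
f_alpha = (79.4 - 21.4) / (79.4 - 16.6) = 0.923567
m_alpha = f_alpha * m_total = 0.923567 * 4388 = 4053 g


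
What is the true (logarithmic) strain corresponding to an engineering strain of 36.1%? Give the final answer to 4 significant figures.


epsilon_true = ln(1 + epsilon_eng)
epsilon_true = ln(1 + 0.361)
epsilon_true = 0.3082


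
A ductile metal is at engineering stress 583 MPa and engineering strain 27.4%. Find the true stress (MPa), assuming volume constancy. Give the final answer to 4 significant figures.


sigma_true = sigma_eng * (1 + epsilon_eng)
sigma_true = 583 * (1 + 0.274)
sigma_true = 742.7 MPa


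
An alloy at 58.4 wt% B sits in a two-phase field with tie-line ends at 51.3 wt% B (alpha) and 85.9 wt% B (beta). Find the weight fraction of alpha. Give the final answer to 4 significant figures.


f_alpha = (C_beta - C0) / (C_beta - C_alpha)
f_alpha = (85.9 - 58.4) / (85.9 - 51.3)
f_alpha = 0.7948


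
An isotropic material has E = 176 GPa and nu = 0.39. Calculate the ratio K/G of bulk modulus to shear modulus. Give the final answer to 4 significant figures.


G = E / (2*(1+nu))
G = 176 / (2*(1+0.39)) = 63.3094 GPa
K = E / (3*(1-2*nu))
K = 176 / (3*(1-2*0.39)) = 266.667 GPa
K/G = 266.667 / 63.3094 = 4.212


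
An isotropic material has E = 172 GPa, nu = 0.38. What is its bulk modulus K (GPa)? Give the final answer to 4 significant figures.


K = E / (3*(1-2*nu))
K = 172 / (3*(1-2*0.38))
K = 238.9 GPa


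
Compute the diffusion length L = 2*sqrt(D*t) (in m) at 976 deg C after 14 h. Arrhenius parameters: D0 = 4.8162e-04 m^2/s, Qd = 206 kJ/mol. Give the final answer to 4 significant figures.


Step 1: D = D0 * exp(-Qd/(R*T))
T = 1249.15 K
D = 4.8162e-04 * exp(-206e3 / (8.314 * 1249.15)) = 1.17022e-12 m^2/s
Step 2: L = 2*sqrt(D*t)
t = 14 h = 50400 s
L = 2*sqrt(1.17022e-12 * 50400) = 4.857e-04 m


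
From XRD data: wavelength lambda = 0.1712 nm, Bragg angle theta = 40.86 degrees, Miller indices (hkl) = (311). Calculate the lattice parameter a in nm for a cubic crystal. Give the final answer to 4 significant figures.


d = lambda / (2*sin(theta))
d = 0.1712 / (2*sin(40.86 deg))
d = 0.130844 nm
a = d * sqrt(h^2+k^2+l^2) = 0.130844 * sqrt(11)
a = 0.434 nm


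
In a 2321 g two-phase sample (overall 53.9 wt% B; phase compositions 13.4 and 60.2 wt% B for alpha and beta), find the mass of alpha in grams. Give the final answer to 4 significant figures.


f_alpha = (C_beta - C0) / (C_beta - C_alpha)
f_alpha = (60.2 - 53.9) / (60.2 - 13.4) = 0.134615
m_alpha = f_alpha * m_total = 0.134615 * 2321 = 312.4 g


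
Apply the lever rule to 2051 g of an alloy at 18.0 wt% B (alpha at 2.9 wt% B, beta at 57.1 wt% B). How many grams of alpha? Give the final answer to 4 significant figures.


f_alpha = (C_beta - C0) / (C_beta - C_alpha)
f_alpha = (57.1 - 18.0) / (57.1 - 2.9) = 0.721402
m_alpha = f_alpha * m_total = 0.721402 * 2051 = 1480 g


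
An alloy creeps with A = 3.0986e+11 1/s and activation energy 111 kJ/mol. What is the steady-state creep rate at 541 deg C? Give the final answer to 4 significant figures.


rate = A * exp(-Q / (R*T))
T = 541 + 273.15 = 814.15 K
rate = 3.0986e+11 * exp(-111e3 / (8.314 * 814.15))
rate = 23410 1/s


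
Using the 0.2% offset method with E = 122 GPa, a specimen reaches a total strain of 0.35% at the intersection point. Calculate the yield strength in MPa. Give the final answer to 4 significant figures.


Offset strain = 0.002
Elastic strain at yield = total_strain - offset = 3.5e-03 - 0.002 = 1.5e-03
sigma_y = E * elastic_strain = 122000 * 1.5e-03
sigma_y = 183 MPa


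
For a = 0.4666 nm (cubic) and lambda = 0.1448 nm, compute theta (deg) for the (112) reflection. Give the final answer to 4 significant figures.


d = a / sqrt(h^2+k^2+l^2)
d = 0.4666 / sqrt(6) = 0.190489 nm
lambda = 2*d*sin(theta)  =>  sin(theta) = lambda / (2*d)
sin(theta) = 0.1448 / (2 * 0.190489) = 0.380075
theta = 22.34 deg


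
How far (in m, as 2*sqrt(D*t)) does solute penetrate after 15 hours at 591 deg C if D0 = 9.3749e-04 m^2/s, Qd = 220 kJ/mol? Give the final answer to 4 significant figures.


Step 1: D = D0 * exp(-Qd/(R*T))
T = 864.15 K
D = 9.3749e-04 * exp(-220e3 / (8.314 * 864.15)) = 4.71311e-17 m^2/s
Step 2: L = 2*sqrt(D*t)
t = 15 h = 54000 s
L = 2*sqrt(4.71311e-17 * 54000) = 3.191e-06 m


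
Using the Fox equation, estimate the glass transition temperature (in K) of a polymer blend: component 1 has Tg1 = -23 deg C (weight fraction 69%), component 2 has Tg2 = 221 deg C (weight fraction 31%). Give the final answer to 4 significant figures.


1/Tg = w1/Tg1 + w2/Tg2 (in Kelvin)
Tg1 = 250.15 K, Tg2 = 494.15 K
1/Tg = 0.69/250.15 + 0.31/494.15
Tg = 295.4 K


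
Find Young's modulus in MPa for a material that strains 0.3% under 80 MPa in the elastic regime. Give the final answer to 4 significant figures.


E = sigma / epsilon
epsilon = 0.3% = 3e-03
E = 80 / 3e-03
E = 26670 MPa


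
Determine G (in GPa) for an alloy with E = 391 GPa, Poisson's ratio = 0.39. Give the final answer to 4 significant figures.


G = E / (2*(1+nu))
G = 391 / (2*(1+0.39))
G = 140.6 GPa


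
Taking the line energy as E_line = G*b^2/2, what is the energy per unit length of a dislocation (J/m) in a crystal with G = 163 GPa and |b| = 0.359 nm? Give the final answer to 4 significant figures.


E = G*b^2/2
b = 0.359 nm = 3.59e-10 m
G = 163 GPa = 1.63e+11 Pa
E = 0.5 * 1.63e+11 * (3.59e-10)^2
E = 1.05e-08 J/m


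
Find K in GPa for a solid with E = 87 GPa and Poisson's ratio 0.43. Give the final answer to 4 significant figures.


K = E / (3*(1-2*nu))
K = 87 / (3*(1-2*0.43))
K = 207.1 GPa
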